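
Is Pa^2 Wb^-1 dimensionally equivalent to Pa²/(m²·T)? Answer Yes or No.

Left side:
  Pa = kg·m⁻¹·s⁻².
  So Pa² = kg²·m⁻²·s⁻⁴.
  Wb = kg·m²·s⁻²·A⁻¹.
  So Wb⁻¹ = kg⁻¹·m⁻²·s²·A.
  Combining: Pa²·Wb⁻¹ = (kg²·m⁻²·s⁻⁴) · (kg⁻¹·m⁻²·s²·A) = kg·m⁻⁴·s⁻²·A.
Right side:
  Pa = kg·m⁻¹·s⁻².
  So Pa² = kg²·m⁻²·s⁻⁴.
  T = kg·s⁻²·A⁻¹.
  So T⁻¹ = kg⁻¹·s²·A.
  Combining: Pa²·m⁻²·T⁻¹ = (kg²·m⁻²·s⁻⁴) · m⁻² · (kg⁻¹·s²·A) = kg·m⁻⁴·s⁻²·A.
Both reduce to kg·m⁻⁴·s⁻²·A.

Yes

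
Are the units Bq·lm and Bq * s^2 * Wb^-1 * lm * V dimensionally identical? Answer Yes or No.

No

Left side:
  Bq = s⁻¹.
  lm = cd.
  Combining: Bq·lm = s⁻¹ · cd = s⁻¹·cd.
Right side:
  Bq = 1/s = s⁻¹ (activity is decays per second).
  Wb = V·s (flux: a volt is a weber per second),
      = kg·m²·s⁻²·A⁻¹.
  So Wb⁻¹ = kg⁻¹·m⁻²·s²·A.
  lm = cd·sr = cd (luminous flux; sr is dimensionless).
  V = W/A (potential = power per current),
      = kg·m²·s⁻³·A⁻¹.
  Combining: Bq·s²·Wb⁻¹·lm·V = s⁻¹ · s² · (kg⁻¹·m⁻²·s²·A) · cd · (kg·m²·s⁻³·A⁻¹) = cd.
Left is s⁻¹·cd; right is cd — different.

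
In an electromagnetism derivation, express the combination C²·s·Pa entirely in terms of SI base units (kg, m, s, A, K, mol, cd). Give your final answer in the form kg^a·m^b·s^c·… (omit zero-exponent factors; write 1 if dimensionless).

kg·m⁻¹·s·A²

C = s·A.
So C² = s²·A².
Pa = kg·m⁻¹·s⁻².
Combining: C²·s·Pa = (s²·A²) · s · (kg·m⁻¹·s⁻²) = kg·m⁻¹·s·A².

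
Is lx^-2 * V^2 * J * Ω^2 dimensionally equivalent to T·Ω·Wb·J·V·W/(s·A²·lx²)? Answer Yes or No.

Left side:
  lx = lm/m² (illuminance = luminous flux per area),
      = m⁻²·cd.
  So lx⁻² = m⁴·cd⁻².
  V = W/A (potential = power per current),
      = kg·m²·s⁻³·A⁻¹.
  So V² = kg²·m⁴·s⁻⁶·A⁻².
  J = N·m (work = force × distance),
      = kg·m²·s⁻².
  Ω = V/A (resistance = voltage per current),
      = kg·m²·s⁻³·A⁻².
  So Ω² = kg²·m⁴·s⁻⁶·A⁻⁴.
  Combining: lx⁻²·V²·J·Ω² = (m⁴·cd⁻²) · (kg²·m⁴·s⁻⁶·A⁻²) · (kg·m²·s⁻²) · (kg²·m⁴·s⁻⁶·A⁻⁴) = kg⁵·m¹⁴·s⁻¹⁴·A⁻⁶·cd⁻².
Right side:
  T = Wb/m² (flux density = flux per area),
      = kg·s⁻²·A⁻¹.
  Ω = V/A (resistance = voltage per current),
      = kg·m²·s⁻³·A⁻².
  Wb = V·s (flux: a volt is a weber per second),
      = kg·m²·s⁻²·A⁻¹.
  J = N·m (work = force × distance),
      = kg·m²·s⁻².
  V = W/A (potential = power per current),
      = kg·m²·s⁻³·A⁻¹.
  lx = lm/m² (illuminance = luminous flux per area),
      = m⁻²·cd.
  So lx⁻² = m⁴·cd⁻².
  W = J/s (power = energy per time),
      = kg·m²·s⁻³.
  Combining: T·s⁻¹·Ω·Wb·J·V·A⁻²·lx⁻²·W = (kg·s⁻²·A⁻¹) · s⁻¹ · (kg·m²·s⁻³·A⁻²) · (kg·m²·s⁻²·A⁻¹) · (kg·m²·s⁻²) · (kg·m²·s⁻³·A⁻¹) · A⁻² · (m⁴·cd⁻²) · (kg·m²·s⁻³) = kg⁶·m¹⁴·s⁻¹⁶·A⁻⁷·cd⁻².
Left is kg⁵·m¹⁴·s⁻¹⁴·A⁻⁶·cd⁻²; right is kg⁶·m¹⁴·s⁻¹⁶·A⁻⁷·cd⁻² — different.

No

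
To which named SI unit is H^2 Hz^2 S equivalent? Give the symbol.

Ω

H = Wb/A (inductance = flux per current),
    = kg·m²·s⁻²·A⁻².
So H² = kg²·m⁴·s⁻⁴·A⁻⁴.
Hz = 1/s = s⁻¹ (frequency is cycles per second).
So Hz² = s⁻².
S = 1/Ω (conductance is reciprocal resistance),
    = kg⁻¹·m⁻²·s³·A².
Combining: H²·Hz²·S = (kg²·m⁴·s⁻⁴·A⁻⁴) · s⁻² · (kg⁻¹·m⁻²·s³·A²) = kg·m²·s⁻³·A⁻².
kg·m²·s⁻³·A⁻² is the base-SI form of the ohm.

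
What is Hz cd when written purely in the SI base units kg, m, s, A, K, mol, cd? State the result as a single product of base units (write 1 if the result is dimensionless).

Hz = 1/s = s⁻¹ (frequency is cycles per second).
Combining: Hz·cd = s⁻¹ · cd = s⁻¹·cd.

s⁻¹·cd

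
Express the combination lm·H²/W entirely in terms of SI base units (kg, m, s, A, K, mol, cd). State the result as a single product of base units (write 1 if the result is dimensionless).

kg·m²·s⁻¹·A⁻⁴·cd

lm = cd.
H = kg·m²·s⁻²·A⁻².
So H² = kg²·m⁴·s⁻⁴·A⁻⁴.
W = kg·m²·s⁻³.
So W⁻¹ = kg⁻¹·m⁻²·s³.
Combining: lm·H²·W⁻¹ = cd · (kg²·m⁴·s⁻⁴·A⁻⁴) · (kg⁻¹·m⁻²·s³) = kg·m²·s⁻¹·A⁻⁴·cd.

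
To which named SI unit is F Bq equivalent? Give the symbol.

F = C/V (capacitance = charge per voltage),
    = A·s/(kg·m²·s⁻³·A⁻¹) (substituting C and V),
    = kg⁻¹·m⁻²·s⁴·A².
Bq = 1/s = s⁻¹ (activity is decays per second).
Combining: F·Bq = (kg⁻¹·m⁻²·s⁴·A²) · s⁻¹ = kg⁻¹·m⁻²·s³·A².
kg⁻¹·m⁻²·s³·A² is the base-SI form of the siemens.

S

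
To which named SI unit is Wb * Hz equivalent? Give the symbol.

V

Wb = kg·m²·s⁻²·A⁻¹.
Hz = s⁻¹.
Combining: Wb·Hz = (kg·m²·s⁻²·A⁻¹) · s⁻¹ = kg·m²·s⁻³·A⁻¹.
kg·m²·s⁻³·A⁻¹ is the base-SI form of the volt.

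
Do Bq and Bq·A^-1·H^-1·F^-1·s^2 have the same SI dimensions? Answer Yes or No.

No

Left side:
  Bq = 1/s = s⁻¹ (activity is decays per second).
Right side:
  Bq = s⁻¹.
  H = kg·m²·s⁻²·A⁻².
  So H⁻¹ = kg⁻¹·m⁻²·s²·A².
  F = kg⁻¹·m⁻²·s⁴·A².
  So F⁻¹ = kg·m²·s⁻⁴·A⁻².
  Combining: Bq·A⁻¹·H⁻¹·F⁻¹·s² = s⁻¹ · A⁻¹ · (kg⁻¹·m⁻²·s²·A²) · (kg·m²·s⁻⁴·A⁻²) · s² = s⁻¹·A⁻¹.
Left is s⁻¹; right is s⁻¹·A⁻¹ — different.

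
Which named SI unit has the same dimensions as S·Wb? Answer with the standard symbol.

C

S = 1/Ω (conductance is reciprocal resistance),
    = kg⁻¹·m⁻²·s³·A².
Wb = V·s (flux: a volt is a weber per second),
    = kg·m²·s⁻²·A⁻¹.
Combining: S·Wb = (kg⁻¹·m⁻²·s³·A²) · (kg·m²·s⁻²·A⁻¹) = s·A.
s·A is the base-SI form of the coulomb.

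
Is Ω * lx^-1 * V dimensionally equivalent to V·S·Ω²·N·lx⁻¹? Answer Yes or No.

No

Left side:
  Ω = kg·m²·s⁻³·A⁻².
  lx = m⁻²·cd.
  So lx⁻¹ = m²·cd⁻¹.
  V = kg·m²·s⁻³·A⁻¹.
  Combining: Ω·lx⁻¹·V = (kg·m²·s⁻³·A⁻²) · (m²·cd⁻¹) · (kg·m²·s⁻³·A⁻¹) = kg²·m⁶·s⁻⁶·A⁻³·cd⁻¹.
Right side:
  V = W/A (potential = power per current),
      = kg·m²·s⁻³·A⁻¹.
  S = 1/Ω (conductance is reciprocal resistance),
      = kg⁻¹·m⁻²·s³·A².
  Ω = V/A (resistance = voltage per current),
      = kg·m²·s⁻³·A⁻².
  So Ω² = kg²·m⁴·s⁻⁶·A⁻⁴.
  N = kg·m/s² = kg·m·s⁻² (force = mass × acceleration).
  lx = lm/m² (illuminance = luminous flux per area),
      = m⁻²·cd.
  So lx⁻¹ = m²·cd⁻¹.
  Combining: V·S·Ω²·N·lx⁻¹ = (kg·m²·s⁻³·A⁻¹) · (kg⁻¹·m⁻²·s³·A²) · (kg²·m⁴·s⁻⁶·A⁻⁴) · (kg·m·s⁻²) · (m²·cd⁻¹) = kg³·m⁷·s⁻⁸·A⁻³·cd⁻¹.
Left is kg²·m⁶·s⁻⁶·A⁻³·cd⁻¹; right is kg³·m⁷·s⁻⁸·A⁻³·cd⁻¹ — different.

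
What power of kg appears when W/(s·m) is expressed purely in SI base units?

1

W = J/s (power = energy per time),
    = kg·m²·s⁻³.
Combining: s⁻¹·m⁻¹·W = s⁻¹ · m⁻¹ · (kg·m²·s⁻³) = kg·m·s⁻⁴.
The exponent of kg is 1.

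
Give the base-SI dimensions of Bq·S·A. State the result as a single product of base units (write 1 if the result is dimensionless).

Bq = s⁻¹.
S = kg⁻¹·m⁻²·s³·A².
Combining: Bq·S·A = s⁻¹ · (kg⁻¹·m⁻²·s³·A²) · A = kg⁻¹·m⁻²·s²·A³.

kg⁻¹·m⁻²·s²·A³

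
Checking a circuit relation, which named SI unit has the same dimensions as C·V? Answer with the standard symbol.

J

C = A·s = s·A (charge = current × time).
V = W/A (potential = power per current),
    = kg·m²·s⁻³·A⁻¹.
Combining: C·V = (s·A) · (kg·m²·s⁻³·A⁻¹) = kg·m²·s⁻².
kg·m²·s⁻² is the base-SI form of the joule.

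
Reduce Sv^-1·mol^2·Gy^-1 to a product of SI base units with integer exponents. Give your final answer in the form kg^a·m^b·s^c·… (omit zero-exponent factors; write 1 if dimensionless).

Sv = m²·s⁻².
So Sv⁻¹ = m⁻²·s².
Gy = m²·s⁻².
So Gy⁻¹ = m⁻²·s².
Combining: Sv⁻¹·mol²·Gy⁻¹ = (m⁻²·s²) · mol² · (m⁻²·s²) = m⁻⁴·s⁴·mol².

m⁻⁴·s⁴·mol²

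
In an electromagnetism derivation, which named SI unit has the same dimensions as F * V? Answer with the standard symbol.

C

F = kg⁻¹·m⁻²·s⁴·A².
V = kg·m²·s⁻³·A⁻¹.
Combining: F·V = (kg⁻¹·m⁻²·s⁴·A²) · (kg·m²·s⁻³·A⁻¹) = s·A.
s·A is the base-SI form of the coulomb.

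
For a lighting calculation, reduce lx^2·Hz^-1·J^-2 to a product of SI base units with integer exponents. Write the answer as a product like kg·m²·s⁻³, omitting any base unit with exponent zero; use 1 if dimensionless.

kg⁻²·m⁻⁸·s⁵·cd²

lx = lm/m² (illuminance = luminous flux per area),
    = m⁻²·cd.
So lx² = m⁻⁴·cd².
Hz = 1/s = s⁻¹ (frequency is cycles per second).
So Hz⁻¹ = s.
J = N·m (work = force × distance),
    = kg·m²·s⁻².
So J⁻² = kg⁻²·m⁻⁴·s⁴.
Combining: lx²·Hz⁻¹·J⁻² = (m⁻⁴·cd²) · s · (kg⁻²·m⁻⁴·s⁴) = kg⁻²·m⁻⁸·s⁵·cd².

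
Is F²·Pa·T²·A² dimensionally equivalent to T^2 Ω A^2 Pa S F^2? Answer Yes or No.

Yes

Left side:
  F = C/V (capacitance = charge per voltage),
      = A·s/(kg·m²·s⁻³·A⁻¹) (substituting C and V),
      = kg⁻¹·m⁻²·s⁴·A².
  So F² = kg⁻²·m⁻⁴·s⁸·A⁴.
  Pa = N/m² (pressure = force per area),
      = kg·m⁻¹·s⁻².
  T = Wb/m² (flux density = flux per area),
      = kg·s⁻²·A⁻¹.
  So T² = kg²·s⁻⁴·A⁻².
  Combining: F²·Pa·T²·A² = (kg⁻²·m⁻⁴·s⁸·A⁴) · (kg·m⁻¹·s⁻²) · (kg²·s⁻⁴·A⁻²) · A² = kg·m⁻⁵·s²·A⁴.
Right side:
  T = Wb/m² (flux density = flux per area),
      = kg·s⁻²·A⁻¹.
  So T² = kg²·s⁻⁴·A⁻².
  Ω = V/A (resistance = voltage per current),
      = kg·m²·s⁻³·A⁻².
  Pa = N/m² (pressure = force per area),
      = kg·m⁻¹·s⁻².
  S = 1/Ω (conductance is reciprocal resistance),
      = kg⁻¹·m⁻²·s³·A².
  F = C/V (capacitance = charge per voltage),
      = A·s/(kg·m²·s⁻³·A⁻¹) (substituting C and V),
      = kg⁻¹·m⁻²·s⁴·A².
  So F² = kg⁻²·m⁻⁴·s⁸·A⁴.
  Combining: T²·Ω·A²·Pa·S·F² = (kg²·s⁻⁴·A⁻²) · (kg·m²·s⁻³·A⁻²) · A² · (kg·m⁻¹·s⁻²) · (kg⁻¹·m⁻²·s³·A²) · (kg⁻²·m⁻⁴·s⁸·A⁴) = kg·m⁻⁵·s²·A⁴.
Both reduce to kg·m⁻⁵·s²·A⁴.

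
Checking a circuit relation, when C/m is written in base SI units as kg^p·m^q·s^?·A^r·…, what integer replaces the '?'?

C = A·s = s·A (charge = current × time).
Combining: m⁻¹·C = m⁻¹ · (s·A) = m⁻¹·s·A.
The exponent of s is 1.

1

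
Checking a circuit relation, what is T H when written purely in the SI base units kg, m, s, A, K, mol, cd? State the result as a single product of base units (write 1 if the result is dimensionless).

kg²·m²·s⁻⁴·A⁻³

T = Wb/m² (flux density = flux per area),
    = kg·s⁻²·A⁻¹.
H = Wb/A (inductance = flux per current),
    = kg·m²·s⁻²·A⁻².
Combining: T·H = (kg·s⁻²·A⁻¹) · (kg·m²·s⁻²·A⁻²) = kg²·m²·s⁻⁴·A⁻³.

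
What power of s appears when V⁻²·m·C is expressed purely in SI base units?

V = W/A (potential = power per current),
    = kg·m²·s⁻³·A⁻¹.
So V⁻² = kg⁻²·m⁻⁴·s⁶·A².
C = A·s = s·A (charge = current × time).
Combining: V⁻²·m·C = (kg⁻²·m⁻⁴·s⁶·A²) · m · (s·A) = kg⁻²·m⁻³·s⁷·A³.
The exponent of s is 7.

7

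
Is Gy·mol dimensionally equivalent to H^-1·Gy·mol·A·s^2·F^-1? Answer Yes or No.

Left side:
  Gy = J/kg (absorbed dose = energy per mass),
      = m²·s⁻².
  Combining: Gy·mol = (m²·s⁻²) · mol = m²·s⁻²·mol.
Right side:
  H = kg·m²·s⁻²·A⁻².
  So H⁻¹ = kg⁻¹·m⁻²·s²·A².
  Gy = m²·s⁻².
  F = kg⁻¹·m⁻²·s⁴·A².
  So F⁻¹ = kg·m²·s⁻⁴·A⁻².
  Combining: H⁻¹·Gy·mol·A·s²·F⁻¹ = (kg⁻¹·m⁻²·s²·A²) · (m²·s⁻²) · mol · A · s² · (kg·m²·s⁻⁴·A⁻²) = m²·s⁻²·A·mol.
Left is m²·s⁻²·mol; right is m²·s⁻²·A·mol — different.

No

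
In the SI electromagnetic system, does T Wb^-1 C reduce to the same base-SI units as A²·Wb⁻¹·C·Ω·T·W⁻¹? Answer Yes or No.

Left side:
  T = kg·s⁻²·A⁻¹.
  Wb = kg·m²·s⁻²·A⁻¹.
  So Wb⁻¹ = kg⁻¹·m⁻²·s²·A.
  C = s·A.
  Combining: T·Wb⁻¹·C = (kg·s⁻²·A⁻¹) · (kg⁻¹·m⁻²·s²·A) · (s·A) = m⁻²·s·A.
Right side:
  Wb = V·s (flux: a volt is a weber per second),
      = kg·m²·s⁻²·A⁻¹.
  So Wb⁻¹ = kg⁻¹·m⁻²·s²·A.
  C = A·s = s·A (charge = current × time).
  Ω = V/A (resistance = voltage per current),
      = kg·m²·s⁻³·A⁻².
  T = Wb/m² (flux density = flux per area),
      = kg·s⁻²·A⁻¹.
  W = J/s (power = energy per time),
      = kg·m²·s⁻³.
  So W⁻¹ = kg⁻¹·m⁻²·s³.
  Combining: A²·Wb⁻¹·C·Ω·T·W⁻¹ = A² · (kg⁻¹·m⁻²·s²·A) · (s·A) · (kg·m²·s⁻³·A⁻²) · (kg·s⁻²·A⁻¹) · (kg⁻¹·m⁻²·s³) = m⁻²·s·A.
Both reduce to m⁻²·s·A.

Yes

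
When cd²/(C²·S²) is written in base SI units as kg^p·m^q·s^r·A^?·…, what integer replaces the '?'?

-6

C = A·s = s·A (charge = current × time).
So C⁻² = s⁻²·A⁻².
S = 1/Ω (conductance is reciprocal resistance),
    = kg⁻¹·m⁻²·s³·A².
So S⁻² = kg²·m⁴·s⁻⁶·A⁻⁴.
Combining: cd²·C⁻²·S⁻² = cd² · (s⁻²·A⁻²) · (kg²·m⁴·s⁻⁶·A⁻⁴) = kg²·m⁴·s⁻⁸·A⁻⁶·cd².
The exponent of A is -6.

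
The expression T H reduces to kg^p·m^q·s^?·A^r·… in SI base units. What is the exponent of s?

-4

T = Wb/m² (flux density = flux per area),
    = kg·s⁻²·A⁻¹.
H = Wb/A (inductance = flux per current),
    = kg·m²·s⁻²·A⁻².
Combining: T·H = (kg·s⁻²·A⁻¹) · (kg·m²·s⁻²·A⁻²) = kg²·m²·s⁻⁴·A⁻³.
The exponent of s is -4.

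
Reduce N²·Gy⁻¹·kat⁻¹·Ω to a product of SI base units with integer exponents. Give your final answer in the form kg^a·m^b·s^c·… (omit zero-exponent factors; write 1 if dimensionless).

N = kg·m·s⁻².
So N² = kg²·m²·s⁻⁴.
Gy = m²·s⁻².
So Gy⁻¹ = m⁻²·s².
kat = s⁻¹·mol.
So kat⁻¹ = s·mol⁻¹.
Ω = kg·m²·s⁻³·A⁻².
Combining: N²·Gy⁻¹·kat⁻¹·Ω = (kg²·m²·s⁻⁴) · (m⁻²·s²) · (s·mol⁻¹) · (kg·m²·s⁻³·A⁻²) = kg³·m²·s⁻⁴·A⁻²·mol⁻¹.

kg³·m²·s⁻⁴·A⁻²·mol⁻¹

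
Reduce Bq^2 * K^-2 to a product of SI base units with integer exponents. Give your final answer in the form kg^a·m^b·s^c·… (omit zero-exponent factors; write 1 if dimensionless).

Bq = 1/s = s⁻¹ (activity is decays per second).
So Bq² = s⁻².
Combining: Bq²·K⁻² = s⁻² · K⁻² = s⁻²·K⁻².

s⁻²·K⁻²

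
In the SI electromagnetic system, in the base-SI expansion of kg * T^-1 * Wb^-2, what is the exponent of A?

3

T = Wb/m² (flux density = flux per area),
    = kg·s⁻²·A⁻¹.
So T⁻¹ = kg⁻¹·s²·A.
Wb = V·s (flux: a volt is a weber per second),
    = kg·m²·s⁻²·A⁻¹.
So Wb⁻² = kg⁻²·m⁻⁴·s⁴·A².
Combining: kg·T⁻¹·Wb⁻² = kg · (kg⁻¹·s²·A) · (kg⁻²·m⁻⁴·s⁴·A²) = kg⁻²·m⁻⁴·s⁶·A³.
The exponent of A is 3.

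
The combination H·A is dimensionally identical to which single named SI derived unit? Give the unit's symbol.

Wb

H = Wb/A (inductance = flux per current),
    = kg·m²·s⁻²·A⁻².
Combining: H·A = (kg·m²·s⁻²·A⁻²) · A = kg·m²·s⁻²·A⁻¹.
kg·m²·s⁻²·A⁻¹ is the base-SI form of the weber.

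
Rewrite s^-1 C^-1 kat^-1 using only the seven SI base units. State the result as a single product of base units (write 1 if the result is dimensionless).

C = A·s = s·A (charge = current × time).
So C⁻¹ = s⁻¹·A⁻¹.
kat = mol/s = s⁻¹·mol (catalytic activity).
So kat⁻¹ = s·mol⁻¹.
Combining: s⁻¹·C⁻¹·kat⁻¹ = s⁻¹ · (s⁻¹·A⁻¹) · (s·mol⁻¹) = s⁻¹·A⁻¹·mol⁻¹.

s⁻¹·A⁻¹·mol⁻¹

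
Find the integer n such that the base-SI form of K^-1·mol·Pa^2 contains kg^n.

2

Pa = N/m² (pressure = force per area),
    = kg·m⁻¹·s⁻².
So Pa² = kg²·m⁻²·s⁻⁴.
Combining: K⁻¹·mol·Pa² = K⁻¹ · mol · (kg²·m⁻²·s⁻⁴) = kg²·m⁻²·s⁻⁴·K⁻¹·mol.
The exponent of kg is 2.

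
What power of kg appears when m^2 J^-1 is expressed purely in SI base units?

J = N·m (work = force × distance),
    = kg·m²·s⁻².
So J⁻¹ = kg⁻¹·m⁻²·s².
Combining: m²·J⁻¹ = m² · (kg⁻¹·m⁻²·s²) = kg⁻¹·s².
The exponent of kg is -1.

-1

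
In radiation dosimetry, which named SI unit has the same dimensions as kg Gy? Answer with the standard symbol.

J

Gy = m²·s⁻².
Combining: kg·Gy = kg · (m²·s⁻²) = kg·m²·s⁻².
kg·m²·s⁻² is the base-SI form of the joule.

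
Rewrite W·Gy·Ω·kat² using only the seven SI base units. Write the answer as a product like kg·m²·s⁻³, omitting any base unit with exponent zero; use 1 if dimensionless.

kg²·m⁶·s⁻¹⁰·A⁻²·mol²

W = kg·m²·s⁻³.
Gy = m²·s⁻².
Ω = kg·m²·s⁻³·A⁻².
kat = s⁻¹·mol.
So kat² = s⁻²·mol².
Combining: W·Gy·Ω·kat² = (kg·m²·s⁻³) · (m²·s⁻²) · (kg·m²·s⁻³·A⁻²) · (s⁻²·mol²) = kg²·m⁶·s⁻¹⁰·A⁻²·mol².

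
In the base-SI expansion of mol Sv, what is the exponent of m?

Sv = J/kg (equivalent dose = energy per mass),
    = m²·s⁻².
Combining: mol·Sv = mol · (m²·s⁻²) = m²·s⁻²·mol.
The exponent of m is 2.

2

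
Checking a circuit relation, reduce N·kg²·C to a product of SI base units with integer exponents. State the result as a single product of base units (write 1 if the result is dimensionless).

N = kg·m·s⁻².
C = s·A.
Combining: N·kg²·C = (kg·m·s⁻²) · kg² · (s·A) = kg³·m·s⁻¹·A.

kg³·m·s⁻¹·A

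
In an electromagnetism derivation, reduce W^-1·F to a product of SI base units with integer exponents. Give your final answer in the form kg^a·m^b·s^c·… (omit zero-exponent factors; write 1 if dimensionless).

W = kg·m²·s⁻³.
So W⁻¹ = kg⁻¹·m⁻²·s³.
F = kg⁻¹·m⁻²·s⁴·A².
Combining: W⁻¹·F = (kg⁻¹·m⁻²·s³) · (kg⁻¹·m⁻²·s⁴·A²) = kg⁻²·m⁻⁴·s⁷·A².

kg⁻²·m⁻⁴·s⁷·A²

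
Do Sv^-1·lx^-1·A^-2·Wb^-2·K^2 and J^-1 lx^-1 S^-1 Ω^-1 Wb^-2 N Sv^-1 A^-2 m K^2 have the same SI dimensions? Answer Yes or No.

Yes

Left side:
  Sv = m²·s⁻².
  So Sv⁻¹ = m⁻²·s².
  lx = m⁻²·cd.
  So lx⁻¹ = m²·cd⁻¹.
  Wb = kg·m²·s⁻²·A⁻¹.
  So Wb⁻² = kg⁻²·m⁻⁴·s⁴·A².
  Combining: Sv⁻¹·lx⁻¹·A⁻²·Wb⁻²·K² = (m⁻²·s²) · (m²·cd⁻¹) · A⁻² · (kg⁻²·m⁻⁴·s⁴·A²) · K² = kg⁻²·m⁻⁴·s⁶·K²·cd⁻¹.
Right side:
  J = kg·m²·s⁻².
  So J⁻¹ = kg⁻¹·m⁻²·s².
  lx = m⁻²·cd.
  So lx⁻¹ = m²·cd⁻¹.
  S = kg⁻¹·m⁻²·s³·A².
  So S⁻¹ = kg·m²·s⁻³·A⁻².
  Ω = kg·m²·s⁻³·A⁻².
  So Ω⁻¹ = kg⁻¹·m⁻²·s³·A².
  Wb = kg·m²·s⁻²·A⁻¹.
  So Wb⁻² = kg⁻²·m⁻⁴·s⁴·A².
  N = kg·m·s⁻².
  Sv = m²·s⁻².
  So Sv⁻¹ = m⁻²·s².
  Combining: J⁻¹·lx⁻¹·S⁻¹·Ω⁻¹·Wb⁻²·N·Sv⁻¹·A⁻²·m·K² = (kg⁻¹·m⁻²·s²) · (m²·cd⁻¹) · (kg·m²·s⁻³·A⁻²) · (kg⁻¹·m⁻²·s³·A²) · (kg⁻²·m⁻⁴·s⁴·A²) · (kg·m·s⁻²) · (m⁻²·s²) · A⁻² · m · K² = kg⁻²·m⁻⁴·s⁶·K²·cd⁻¹.
Both reduce to kg⁻²·m⁻⁴·s⁶·K²·cd⁻¹.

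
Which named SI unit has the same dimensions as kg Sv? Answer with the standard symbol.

Sv = J/kg (equivalent dose = energy per mass),
    = m²·s⁻².
Combining: kg·Sv = kg · (m²·s⁻²) = kg·m²·s⁻².
kg·m²·s⁻² is the base-SI form of the joule.

J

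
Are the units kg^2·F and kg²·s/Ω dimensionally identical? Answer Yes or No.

Left side:
  F = C/V (capacitance = charge per voltage),
      = A·s/(kg·m²·s⁻³·A⁻¹) (substituting C and V),
      = kg⁻¹·m⁻²·s⁴·A².
  Combining: kg²·F = kg² · (kg⁻¹·m⁻²·s⁴·A²) = kg·m⁻²·s⁴·A².
Right side:
  Ω = V/A (resistance = voltage per current),
      = kg·m²·s⁻³·A⁻².
  So Ω⁻¹ = kg⁻¹·m⁻²·s³·A².
  Combining: Ω⁻¹·kg²·s = (kg⁻¹·m⁻²·s³·A²) · kg² · s = kg·m⁻²·s⁴·A².
Both reduce to kg·m⁻²·s⁴·A².

Yes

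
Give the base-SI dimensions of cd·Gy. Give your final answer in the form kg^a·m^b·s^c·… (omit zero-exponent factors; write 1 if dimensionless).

m²·s⁻²·cd

Gy = m²·s⁻².
Combining: cd·Gy = cd · (m²·s⁻²) = m²·s⁻²·cd.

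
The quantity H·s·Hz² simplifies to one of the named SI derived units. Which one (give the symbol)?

Ω

H = kg·m²·s⁻²·A⁻².
Hz = s⁻¹.
So Hz² = s⁻².
Combining: H·s·Hz² = (kg·m²·s⁻²·A⁻²) · s · s⁻² = kg·m²·s⁻³·A⁻².
kg·m²·s⁻³·A⁻² is the base-SI form of the ohm.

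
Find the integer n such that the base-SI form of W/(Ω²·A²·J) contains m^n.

-4

W = kg·m²·s⁻³.
Ω = kg·m²·s⁻³·A⁻².
So Ω⁻² = kg⁻²·m⁻⁴·s⁶·A⁴.
J = kg·m²·s⁻².
So J⁻¹ = kg⁻¹·m⁻²·s².
Combining: W·Ω⁻²·A⁻²·J⁻¹ = (kg·m²·s⁻³) · (kg⁻²·m⁻⁴·s⁶·A⁴) · A⁻² · (kg⁻¹·m⁻²·s²) = kg⁻²·m⁻⁴·s⁵·A².
The exponent of m is -4.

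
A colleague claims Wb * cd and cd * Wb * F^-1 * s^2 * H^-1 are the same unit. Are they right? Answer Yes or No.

Left side:
  Wb = V·s (flux: a volt is a weber per second),
      = kg·m²·s⁻²·A⁻¹.
  Combining: Wb·cd = (kg·m²·s⁻²·A⁻¹) · cd = kg·m²·s⁻²·A⁻¹·cd.
Right side:
  Wb = V·s (flux: a volt is a weber per second),
      = kg·m²·s⁻²·A⁻¹.
  F = C/V (capacitance = charge per voltage),
      = A·s/(kg·m²·s⁻³·A⁻¹) (substituting C and V),
      = kg⁻¹·m⁻²·s⁴·A².
  So F⁻¹ = kg·m²·s⁻⁴·A⁻².
  H = Wb/A (inductance = flux per current),
      = kg·m²·s⁻²·A⁻².
  So H⁻¹ = kg⁻¹·m⁻²·s²·A².
  Combining: cd·Wb·F⁻¹·s²·H⁻¹ = cd · (kg·m²·s⁻²·A⁻¹) · (kg·m²·s⁻⁴·A⁻²) · s² · (kg⁻¹·m⁻²·s²·A²) = kg·m²·s⁻²·A⁻¹·cd.
Both reduce to kg·m²·s⁻²·A⁻¹·cd.

Yes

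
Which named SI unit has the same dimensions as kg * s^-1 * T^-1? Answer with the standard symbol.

C

T = Wb/m² (flux density = flux per area),
    = kg·s⁻²·A⁻¹.
So T⁻¹ = kg⁻¹·s²·A.
Combining: kg·s⁻¹·T⁻¹ = kg · s⁻¹ · (kg⁻¹·s²·A) = s·A.
s·A is the base-SI form of the coulomb.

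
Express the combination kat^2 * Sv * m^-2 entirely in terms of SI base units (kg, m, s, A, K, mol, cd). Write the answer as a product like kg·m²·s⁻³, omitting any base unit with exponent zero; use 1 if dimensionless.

s⁻⁴·mol²

kat = mol/s = s⁻¹·mol (catalytic activity).
So kat² = s⁻²·mol².
Sv = J/kg (equivalent dose = energy per mass),
    = m²·s⁻².
Combining: kat²·Sv·m⁻² = (s⁻²·mol²) · (m²·s⁻²) · m⁻² = s⁻⁴·mol².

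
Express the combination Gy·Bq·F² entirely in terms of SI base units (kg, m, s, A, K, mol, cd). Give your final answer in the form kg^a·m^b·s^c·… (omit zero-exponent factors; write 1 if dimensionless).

kg⁻²·m⁻²·s⁵·A⁴

Gy = m²·s⁻².
Bq = s⁻¹.
F = kg⁻¹·m⁻²·s⁴·A².
So F² = kg⁻²·m⁻⁴·s⁸·A⁴.
Combining: Gy·Bq·F² = (m²·s⁻²) · s⁻¹ · (kg⁻²·m⁻⁴·s⁸·A⁴) = kg⁻²·m⁻²·s⁵·A⁴.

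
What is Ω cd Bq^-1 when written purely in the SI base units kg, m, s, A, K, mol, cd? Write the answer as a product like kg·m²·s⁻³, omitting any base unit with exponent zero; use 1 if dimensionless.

kg·m²·s⁻²·A⁻²·cd

Ω = kg·m²·s⁻³·A⁻².
Bq = s⁻¹.
So Bq⁻¹ = s.
Combining: Ω·cd·Bq⁻¹ = (kg·m²·s⁻³·A⁻²) · cd · s = kg·m²·s⁻²·A⁻²·cd.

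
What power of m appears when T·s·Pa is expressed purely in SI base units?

-1

T = kg·s⁻²·A⁻¹.
Pa = kg·m⁻¹·s⁻².
Combining: T·s·Pa = (kg·s⁻²·A⁻¹) · s · (kg·m⁻¹·s⁻²) = kg²·m⁻¹·s⁻³·A⁻¹.
The exponent of m is -1.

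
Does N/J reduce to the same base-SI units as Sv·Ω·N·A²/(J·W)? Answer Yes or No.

No

Left side:
  N = kg·m/s² = kg·m·s⁻² (force = mass × acceleration).
  J = N·m (work = force × distance),
      = kg·m²·s⁻².
  So J⁻¹ = kg⁻¹·m⁻²·s².
  Combining: N·J⁻¹ = (kg·m·s⁻²) · (kg⁻¹·m⁻²·s²) = m⁻¹.
Right side:
  J = N·m (work = force × distance),
      = kg·m²·s⁻².
  So J⁻¹ = kg⁻¹·m⁻²·s².
  Sv = J/kg (equivalent dose = energy per mass),
      = m²·s⁻².
  Ω = V/A (resistance = voltage per current),
      = kg·m²·s⁻³·A⁻².
  W = J/s (power = energy per time),
      = kg·m²·s⁻³.
  So W⁻¹ = kg⁻¹·m⁻²·s³.
  N = kg·m/s² = kg·m·s⁻² (force = mass × acceleration).
  Combining: J⁻¹·Sv·Ω·W⁻¹·N·A² = (kg⁻¹·m⁻²·s²) · (m²·s⁻²) · (kg·m²·s⁻³·A⁻²) · (kg⁻¹·m⁻²·s³) · (kg·m·s⁻²) · A² = m·s⁻².
Left is m⁻¹; right is m·s⁻² — different.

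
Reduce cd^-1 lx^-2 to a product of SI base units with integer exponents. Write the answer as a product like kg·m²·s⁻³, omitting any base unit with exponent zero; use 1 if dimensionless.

m⁴·cd⁻³

lx = lm/m² (illuminance = luminous flux per area),
    = m⁻²·cd.
So lx⁻² = m⁴·cd⁻².
Combining: cd⁻¹·lx⁻² = cd⁻¹ · (m⁴·cd⁻²) = m⁴·cd⁻³.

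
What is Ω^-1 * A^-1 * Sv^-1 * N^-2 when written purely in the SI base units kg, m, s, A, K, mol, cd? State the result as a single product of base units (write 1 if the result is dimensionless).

kg⁻³·m⁻⁶·s⁹·A

Ω = V/A (resistance = voltage per current),
    = kg·m²·s⁻³·A⁻².
So Ω⁻¹ = kg⁻¹·m⁻²·s³·A².
Sv = J/kg (equivalent dose = energy per mass),
    = m²·s⁻².
So Sv⁻¹ = m⁻²·s².
N = kg·m/s² = kg·m·s⁻² (force = mass × acceleration).
So N⁻² = kg⁻²·m⁻²·s⁴.
Combining: Ω⁻¹·A⁻¹·Sv⁻¹·N⁻² = (kg⁻¹·m⁻²·s³·A²) · A⁻¹ · (m⁻²·s²) · (kg⁻²·m⁻²·s⁴) = kg⁻³·m⁻⁶·s⁹·A.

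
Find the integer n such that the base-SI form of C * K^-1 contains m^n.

0

C = s·A.
Combining: C·K⁻¹ = (s·A) · K⁻¹ = s·A·K⁻¹.
The exponent of m is 0.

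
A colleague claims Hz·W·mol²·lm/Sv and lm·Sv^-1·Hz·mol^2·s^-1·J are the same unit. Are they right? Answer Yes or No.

Yes

Left side:
  Hz = 1/s = s⁻¹ (frequency is cycles per second).
  Sv = J/kg (equivalent dose = energy per mass),
      = m²·s⁻².
  So Sv⁻¹ = m⁻²·s².
  W = J/s (power = energy per time),
      = kg·m²·s⁻³.
  lm = cd·sr = cd (luminous flux; sr is dimensionless).
  Combining: Hz·Sv⁻¹·W·mol²·lm = s⁻¹ · (m⁻²·s²) · (kg·m²·s⁻³) · mol² · cd = kg·s⁻²·mol²·cd.
Right side:
  lm = cd.
  Sv = m²·s⁻².
  So Sv⁻¹ = m⁻²·s².
  Hz = s⁻¹.
  J = kg·m²·s⁻².
  Combining: lm·Sv⁻¹·Hz·mol²·s⁻¹·J = cd · (m⁻²·s²) · s⁻¹ · mol² · s⁻¹ · (kg·m²·s⁻²) = kg·s⁻²·mol²·cd.
Both reduce to kg·s⁻²·mol²·cd.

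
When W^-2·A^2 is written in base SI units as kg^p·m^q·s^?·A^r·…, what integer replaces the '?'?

6

W = J/s (power = energy per time),
    = kg·m²·s⁻³.
So W⁻² = kg⁻²·m⁻⁴·s⁶.
Combining: W⁻²·A² = (kg⁻²·m⁻⁴·s⁶) · A² = kg⁻²·m⁻⁴·s⁶·A².
The exponent of s is 6.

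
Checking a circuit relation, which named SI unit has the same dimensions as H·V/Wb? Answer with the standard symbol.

H = Wb/A (inductance = flux per current),
    = kg·m²·s⁻²·A⁻².
V = W/A (potential = power per current),
    = kg·m²·s⁻³·A⁻¹.
Wb = V·s (flux: a volt is a weber per second),
    = kg·m²·s⁻²·A⁻¹.
So Wb⁻¹ = kg⁻¹·m⁻²·s²·A.
Combining: H·V·Wb⁻¹ = (kg·m²·s⁻²·A⁻²) · (kg·m²·s⁻³·A⁻¹) · (kg⁻¹·m⁻²·s²·A) = kg·m²·s⁻³·A⁻².
kg·m²·s⁻³·A⁻² is the base-SI form of the ohm.

Ω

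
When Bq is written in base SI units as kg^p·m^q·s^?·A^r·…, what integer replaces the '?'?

Bq = 1/s = s⁻¹ (activity is decays per second).
The exponent of s is -1.

-1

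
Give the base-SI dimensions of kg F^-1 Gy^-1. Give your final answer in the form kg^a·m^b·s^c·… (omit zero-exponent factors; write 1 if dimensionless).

kg²·s⁻²·A⁻²

F = C/V (capacitance = charge per voltage),
    = A·s/(kg·m²·s⁻³·A⁻¹) (substituting C and V),
    = kg⁻¹·m⁻²·s⁴·A².
So F⁻¹ = kg·m²·s⁻⁴·A⁻².
Gy = J/kg (absorbed dose = energy per mass),
    = m²·s⁻².
So Gy⁻¹ = m⁻²·s².
Combining: kg·F⁻¹·Gy⁻¹ = kg · (kg·m²·s⁻⁴·A⁻²) · (m⁻²·s²) = kg²·s⁻²·A⁻².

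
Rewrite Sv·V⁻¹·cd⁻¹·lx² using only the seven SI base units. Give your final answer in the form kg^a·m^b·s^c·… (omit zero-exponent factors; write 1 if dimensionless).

Sv = J/kg (equivalent dose = energy per mass),
    = m²·s⁻².
V = W/A (potential = power per current),
    = kg·m²·s⁻³·A⁻¹.
So V⁻¹ = kg⁻¹·m⁻²·s³·A.
lx = lm/m² (illuminance = luminous flux per area),
    = m⁻²·cd.
So lx² = m⁻⁴·cd².
Combining: Sv·V⁻¹·cd⁻¹·lx² = (m²·s⁻²) · (kg⁻¹·m⁻²·s³·A) · cd⁻¹ · (m⁻⁴·cd²) = kg⁻¹·m⁻⁴·s·A·cd.

kg⁻¹·m⁻⁴·s·A·cd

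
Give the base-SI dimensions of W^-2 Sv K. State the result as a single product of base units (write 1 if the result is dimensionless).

kg⁻²·m⁻²·s⁴·K

W = J/s (power = energy per time),
    = kg·m²·s⁻³.
So W⁻² = kg⁻²·m⁻⁴·s⁶.
Sv = J/kg (equivalent dose = energy per mass),
    = m²·s⁻².
Combining: W⁻²·Sv·K = (kg⁻²·m⁻⁴·s⁶) · (m²·s⁻²) · K = kg⁻²·m⁻²·s⁴·K.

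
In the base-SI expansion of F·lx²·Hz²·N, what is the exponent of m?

-5

F = C/V (capacitance = charge per voltage),
    = A·s/(kg·m²·s⁻³·A⁻¹) (substituting C and V),
    = kg⁻¹·m⁻²·s⁴·A².
lx = lm/m² (illuminance = luminous flux per area),
    = m⁻²·cd.
So lx² = m⁻⁴·cd².
Hz = 1/s = s⁻¹ (frequency is cycles per second).
So Hz² = s⁻².
N = kg·m/s² = kg·m·s⁻² (force = mass × acceleration).
Combining: F·lx²·Hz²·N = (kg⁻¹·m⁻²·s⁴·A²) · (m⁻⁴·cd²) · s⁻² · (kg·m·s⁻²) = m⁻⁵·A²·cd².
The exponent of m is -5.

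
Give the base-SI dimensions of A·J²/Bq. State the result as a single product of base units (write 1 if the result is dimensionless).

Bq = s⁻¹.
So Bq⁻¹ = s.
J = kg·m²·s⁻².
So J² = kg²·m⁴·s⁻⁴.
Combining: A·Bq⁻¹·J² = A · s · (kg²·m⁴·s⁻⁴) = kg²·m⁴·s⁻³·A.

kg²·m⁴·s⁻³·A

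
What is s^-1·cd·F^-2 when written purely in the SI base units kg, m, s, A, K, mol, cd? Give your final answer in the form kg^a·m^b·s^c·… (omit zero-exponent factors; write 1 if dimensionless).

kg²·m⁴·s⁻⁹·A⁻⁴·cd

F = C/V (capacitance = charge per voltage),
    = A·s/(kg·m²·s⁻³·A⁻¹) (substituting C and V),
    = kg⁻¹·m⁻²·s⁴·A².
So F⁻² = kg²·m⁴·s⁻⁸·A⁻⁴.
Combining: s⁻¹·cd·F⁻² = s⁻¹ · cd · (kg²·m⁴·s⁻⁸·A⁻⁴) = kg²·m⁴·s⁻⁹·A⁻⁴·cd.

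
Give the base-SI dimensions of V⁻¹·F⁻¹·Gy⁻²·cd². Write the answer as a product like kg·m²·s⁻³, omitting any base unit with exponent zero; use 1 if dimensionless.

V = W/A (potential = power per current),
    = kg·m²·s⁻³·A⁻¹.
So V⁻¹ = kg⁻¹·m⁻²·s³·A.
F = C/V (capacitance = charge per voltage),
    = A·s/(kg·m²·s⁻³·A⁻¹) (substituting C and V),
    = kg⁻¹·m⁻²·s⁴·A².
So F⁻¹ = kg·m²·s⁻⁴·A⁻².
Gy = J/kg (absorbed dose = energy per mass),
    = m²·s⁻².
So Gy⁻² = m⁻⁴·s⁴.
Combining: V⁻¹·F⁻¹·Gy⁻²·cd² = (kg⁻¹·m⁻²·s³·A) · (kg·m²·s⁻⁴·A⁻²) · (m⁻⁴·s⁴) · cd² = m⁻⁴·s³·A⁻¹·cd².

m⁻⁴·s³·A⁻¹·cd²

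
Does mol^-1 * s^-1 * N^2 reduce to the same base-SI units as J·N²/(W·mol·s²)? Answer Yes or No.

Yes

Left side:
  N = kg·m/s² = kg·m·s⁻² (force = mass × acceleration).
  So N² = kg²·m²·s⁻⁴.
  Combining: mol⁻¹·s⁻¹·N² = mol⁻¹ · s⁻¹ · (kg²·m²·s⁻⁴) = kg²·m²·s⁻⁵·mol⁻¹.
Right side:
  W = J/s (power = energy per time),
      = kg·m²·s⁻³.
  So W⁻¹ = kg⁻¹·m⁻²·s³.
  J = N·m (work = force × distance),
      = kg·m²·s⁻².
  N = kg·m/s² = kg·m·s⁻² (force = mass × acceleration).
  So N² = kg²·m²·s⁻⁴.
  Combining: W⁻¹·J·mol⁻¹·s⁻²·N² = (kg⁻¹·m⁻²·s³) · (kg·m²·s⁻²) · mol⁻¹ · s⁻² · (kg²·m²·s⁻⁴) = kg²·m²·s⁻⁵·mol⁻¹.
Both reduce to kg²·m²·s⁻⁵·mol⁻¹.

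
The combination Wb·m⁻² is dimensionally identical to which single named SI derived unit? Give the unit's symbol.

T

Wb = V·s (flux: a volt is a weber per second),
    = kg·m²·s⁻²·A⁻¹.
Combining: Wb·m⁻² = (kg·m²·s⁻²·A⁻¹) · m⁻² = kg·s⁻²·A⁻¹.
kg·s⁻²·A⁻¹ is the base-SI form of the tesla.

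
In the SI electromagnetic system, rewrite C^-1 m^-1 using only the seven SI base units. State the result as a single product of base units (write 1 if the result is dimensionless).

m⁻¹·s⁻¹·A⁻¹

C = s·A.
So C⁻¹ = s⁻¹·A⁻¹.
Combining: C⁻¹·m⁻¹ = (s⁻¹·A⁻¹) · m⁻¹ = m⁻¹·s⁻¹·A⁻¹.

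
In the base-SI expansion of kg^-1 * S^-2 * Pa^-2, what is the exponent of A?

-4

S = kg⁻¹·m⁻²·s³·A².
So S⁻² = kg²·m⁴·s⁻⁶·A⁻⁴.
Pa = kg·m⁻¹·s⁻².
So Pa⁻² = kg⁻²·m²·s⁴.
Combining: kg⁻¹·S⁻²·Pa⁻² = kg⁻¹ · (kg²·m⁴·s⁻⁶·A⁻⁴) · (kg⁻²·m²·s⁴) = kg⁻¹·m⁶·s⁻²·A⁻⁴.
The exponent of A is -4.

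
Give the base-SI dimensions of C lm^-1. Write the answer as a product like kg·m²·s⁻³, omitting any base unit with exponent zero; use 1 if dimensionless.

C = A·s = s·A (charge = current × time).
lm = cd·sr = cd (luminous flux; sr is dimensionless).
So lm⁻¹ = cd⁻¹.
Combining: C·lm⁻¹ = (s·A) · cd⁻¹ = s·A·cd⁻¹.

s·A·cd⁻¹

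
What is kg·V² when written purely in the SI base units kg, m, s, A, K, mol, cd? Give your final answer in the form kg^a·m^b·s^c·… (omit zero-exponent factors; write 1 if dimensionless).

kg³·m⁴·s⁻⁶·A⁻²

V = kg·m²·s⁻³·A⁻¹.
So V² = kg²·m⁴·s⁻⁶·A⁻².
Combining: kg·V² = kg · (kg²·m⁴·s⁻⁶·A⁻²) = kg³·m⁴·s⁻⁶·A⁻².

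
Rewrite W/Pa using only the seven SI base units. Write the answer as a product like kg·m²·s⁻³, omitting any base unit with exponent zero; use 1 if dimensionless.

Pa = kg·m⁻¹·s⁻².
So Pa⁻¹ = kg⁻¹·m·s².
W = kg·m²·s⁻³.
Combining: Pa⁻¹·W = (kg⁻¹·m·s²) · (kg·m²·s⁻³) = m³·s⁻¹.

m³·s⁻¹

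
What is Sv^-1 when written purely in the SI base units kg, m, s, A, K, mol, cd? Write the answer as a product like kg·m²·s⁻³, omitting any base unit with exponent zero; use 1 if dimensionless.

m⁻²·s²

Sv = J/kg (equivalent dose = energy per mass),
    = m²·s⁻².
So Sv⁻¹ = m⁻²·s².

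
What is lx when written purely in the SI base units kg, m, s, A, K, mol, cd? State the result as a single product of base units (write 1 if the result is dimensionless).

m⁻²·cd

lx = m⁻²·cd.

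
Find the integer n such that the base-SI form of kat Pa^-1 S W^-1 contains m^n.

kat = mol/s = s⁻¹·mol (catalytic activity).
Pa = N/m² (pressure = force per area),
    = kg·m⁻¹·s⁻².
So Pa⁻¹ = kg⁻¹·m·s².
S = 1/Ω (conductance is reciprocal resistance),
    = kg⁻¹·m⁻²·s³·A².
W = J/s (power = energy per time),
    = kg·m²·s⁻³.
So W⁻¹ = kg⁻¹·m⁻²·s³.
Combining: kat·Pa⁻¹·S·W⁻¹ = (s⁻¹·mol) · (kg⁻¹·m·s²) · (kg⁻¹·m⁻²·s³·A²) · (kg⁻¹·m⁻²·s³) = kg⁻³·m⁻³·s⁷·A²·mol.
The exponent of m is -3.

-3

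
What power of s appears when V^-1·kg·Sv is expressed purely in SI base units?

V = kg·m²·s⁻³·A⁻¹.
So V⁻¹ = kg⁻¹·m⁻²·s³·A.
Sv = m²·s⁻².
Combining: V⁻¹·kg·Sv = (kg⁻¹·m⁻²·s³·A) · kg · (m²·s⁻²) = s·A.
The exponent of s is 1.

1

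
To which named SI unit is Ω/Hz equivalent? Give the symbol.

H

Ω = V/A (resistance = voltage per current),
    = kg·m²·s⁻³·A⁻².
Hz = 1/s = s⁻¹ (frequency is cycles per second).
So Hz⁻¹ = s.
Combining: Ω·Hz⁻¹ = (kg·m²·s⁻³·A⁻²) · s = kg·m²·s⁻²·A⁻².
kg·m²·s⁻²·A⁻² is the base-SI form of the henry.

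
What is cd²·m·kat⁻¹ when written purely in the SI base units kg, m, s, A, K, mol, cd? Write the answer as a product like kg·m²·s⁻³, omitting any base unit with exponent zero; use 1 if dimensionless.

kat = s⁻¹·mol.
So kat⁻¹ = s·mol⁻¹.
Combining: cd²·m·kat⁻¹ = cd² · m · (s·mol⁻¹) = m·s·mol⁻¹·cd².

m·s·mol⁻¹·cd²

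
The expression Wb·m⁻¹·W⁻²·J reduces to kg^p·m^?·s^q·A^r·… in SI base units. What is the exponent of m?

Wb = kg·m²·s⁻²·A⁻¹.
W = kg·m²·s⁻³.
So W⁻² = kg⁻²·m⁻⁴·s⁶.
J = kg·m²·s⁻².
Combining: Wb·m⁻¹·W⁻²·J = (kg·m²·s⁻²·A⁻¹) · m⁻¹ · (kg⁻²·m⁻⁴·s⁶) · (kg·m²·s⁻²) = m⁻¹·s²·A⁻¹.
The exponent of m is -1.

-1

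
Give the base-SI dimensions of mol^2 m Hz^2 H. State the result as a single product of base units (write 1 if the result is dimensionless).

Hz = 1/s = s⁻¹ (frequency is cycles per second).
So Hz² = s⁻².
H = Wb/A (inductance = flux per current),
    = kg·m²·s⁻²·A⁻².
Combining: mol²·m·Hz²·H = mol² · m · s⁻² · (kg·m²·s⁻²·A⁻²) = kg·m³·s⁻⁴·A⁻²·mol².

kg·m³·s⁻⁴·A⁻²·mol²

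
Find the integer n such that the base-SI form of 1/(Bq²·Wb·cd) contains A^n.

1

Bq = s⁻¹.
So Bq⁻² = s².
Wb = kg·m²·s⁻²·A⁻¹.
So Wb⁻¹ = kg⁻¹·m⁻²·s²·A.
Combining: Bq⁻²·Wb⁻¹·cd⁻¹ = s² · (kg⁻¹·m⁻²·s²·A) · cd⁻¹ = kg⁻¹·m⁻²·s⁴·A·cd⁻¹.
The exponent of A is 1.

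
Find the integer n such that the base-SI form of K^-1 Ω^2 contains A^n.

-4

Ω = kg·m²·s⁻³·A⁻².
So Ω² = kg²·m⁴·s⁻⁶·A⁻⁴.
Combining: K⁻¹·Ω² = K⁻¹ · (kg²·m⁴·s⁻⁶·A⁻⁴) = kg²·m⁴·s⁻⁶·A⁻⁴·K⁻¹.
The exponent of A is -4.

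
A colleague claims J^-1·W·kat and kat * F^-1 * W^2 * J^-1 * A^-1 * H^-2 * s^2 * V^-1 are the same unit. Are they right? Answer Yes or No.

No

Left side:
  J = N·m (work = force × distance),
      = kg·m²·s⁻².
  So J⁻¹ = kg⁻¹·m⁻²·s².
  W = J/s (power = energy per time),
      = kg·m²·s⁻³.
  kat = mol/s = s⁻¹·mol (catalytic activity).
  Combining: J⁻¹·W·kat = (kg⁻¹·m⁻²·s²) · (kg·m²·s⁻³) · (s⁻¹·mol) = s⁻²·mol.
Right side:
  kat = mol/s = s⁻¹·mol (catalytic activity).
  F = C/V (capacitance = charge per voltage),
      = A·s/(kg·m²·s⁻³·A⁻¹) (substituting C and V),
      = kg⁻¹·m⁻²·s⁴·A².
  So F⁻¹ = kg·m²·s⁻⁴·A⁻².
  W = J/s (power = energy per time),
      = kg·m²·s⁻³.
  So W² = kg²·m⁴·s⁻⁶.
  J = N·m (work = force × distance),
      = kg·m²·s⁻².
  So J⁻¹ = kg⁻¹·m⁻²·s².
  H = Wb/A (inductance = flux per current),
      = kg·m²·s⁻²·A⁻².
  So H⁻² = kg⁻²·m⁻⁴·s⁴·A⁴.
  V = W/A (potential = power per current),
      = kg·m²·s⁻³·A⁻¹.
  So V⁻¹ = kg⁻¹·m⁻²·s³·A.
  Combining: kat·F⁻¹·W²·J⁻¹·A⁻¹·H⁻²·s²·V⁻¹ = (s⁻¹·mol) · (kg·m²·s⁻⁴·A⁻²) · (kg²·m⁴·s⁻⁶) · (kg⁻¹·m⁻²·s²) · A⁻¹ · (kg⁻²·m⁻⁴·s⁴·A⁴) · s² · (kg⁻¹·m⁻²·s³·A) = kg⁻¹·m⁻²·A²·mol.
Left is s⁻²·mol; right is kg⁻¹·m⁻²·A²·mol — different.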